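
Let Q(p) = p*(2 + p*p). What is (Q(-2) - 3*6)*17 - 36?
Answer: -546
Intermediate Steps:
Q(p) = p*(2 + p²)
(Q(-2) - 3*6)*17 - 36 = (-2*(2 + (-2)²) - 3*6)*17 - 36 = (-2*(2 + 4) - 18)*17 - 36 = (-2*6 - 18)*17 - 36 = (-12 - 18)*17 - 36 = -30*17 - 36 = -510 - 36 = -546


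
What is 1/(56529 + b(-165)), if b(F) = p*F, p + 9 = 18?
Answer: 1/55044 ≈ 1.8167e-5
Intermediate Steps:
p = 9 (p = -9 + 18 = 9)
b(F) = 9*F
1/(56529 + b(-165)) = 1/(56529 + 9*(-165)) = 1/(56529 - 1485) = 1/55044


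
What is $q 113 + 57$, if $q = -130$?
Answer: $-14633$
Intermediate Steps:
$q 113 + 57 = \left(-130\right) 113 + 57 = -14690 + 57 = -14633$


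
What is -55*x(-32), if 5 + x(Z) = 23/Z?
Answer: 10065/32 ≈ 314.53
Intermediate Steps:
x(Z) = -5 + 23/Z
-55*x(-32) = -55*(-5 + 23/(-32)) = -55*(-5 + 23*(-1/32)) = -55*(-5 - 23/32) = -55*(-183/32) = 10065/32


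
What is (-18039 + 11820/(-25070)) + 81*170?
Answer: -10703565/2507 ≈ -4269.5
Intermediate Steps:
(-18039 + 11820/(-25070)) + 81*170 = (-18039 + 11820*(-1/25070)) + 13770 = (-18039 - 1182/2507) + 13770 = -45224955/2507 + 13770 = -10703565/2507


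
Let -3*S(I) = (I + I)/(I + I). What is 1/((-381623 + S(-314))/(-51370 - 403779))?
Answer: 1365447/1144870 ≈ 1.1927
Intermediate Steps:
S(I) = -1/3 (S(I) = -(I + I)/(3*(I + I)) = -2*I/(3*(2*I)) = -2*I*1/(2*I)/3 = -1/3*1 = -1/3)
1/((-381623 + S(-314))/(-51370 - 403779)) = 1/((-381623 - 1/3)/(-51370 - 403779)) = 1/(-1144870/3/(-455149)) = 1/(-1144870/3*(-1/455149)) = 1/(1144870/1365447) = 1365447/1144870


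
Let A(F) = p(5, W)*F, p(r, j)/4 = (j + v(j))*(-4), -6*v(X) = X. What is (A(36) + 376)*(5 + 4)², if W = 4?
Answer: -125064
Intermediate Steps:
v(X) = -X/6
p(r, j) = -40*j/3 (p(r, j) = 4*((j - j/6)*(-4)) = 4*((5*j/6)*(-4)) = 4*(-10*j/3) = -40*j/3)
A(F) = -160*F/3 (A(F) = (-40/3*4)*F = -160*F/3)
(A(36) + 376)*(5 + 4)² = (-160/3*36 + 376)*(5 + 4)² = (-1920 + 376)*9² = -1544*81 = -125064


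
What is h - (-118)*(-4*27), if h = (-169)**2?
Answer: 15817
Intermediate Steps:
h = 28561
h - (-118)*(-4*27) = 28561 - (-118)*(-4*27) = 28561 - (-118)*(-108) = 28561 - 1*12744 = 28561 - 12744 = 15817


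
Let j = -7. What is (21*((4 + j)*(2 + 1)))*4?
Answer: -756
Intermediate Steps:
(21*((4 + j)*(2 + 1)))*4 = (21*((4 - 7)*(2 + 1)))*4 = (21*(-3*3))*4 = (21*(-9))*4 = -189*4 = -756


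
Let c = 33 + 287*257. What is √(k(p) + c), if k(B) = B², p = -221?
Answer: √122633 ≈ 350.19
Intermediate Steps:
c = 73792 (c = 33 + 73759 = 73792)
√(k(p) + c) = √((-221)² + 73792) = √(48841 + 73792) = √122633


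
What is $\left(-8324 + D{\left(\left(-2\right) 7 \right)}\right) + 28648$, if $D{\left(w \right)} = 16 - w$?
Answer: $20354$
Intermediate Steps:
$\left(-8324 + D{\left(\left(-2\right) 7 \right)}\right) + 28648 = \left(-8324 + \left(16 - \left(-2\right) 7\right)\right) + 28648 = \left(-8324 + \left(16 - -14\right)\right) + 28648 = \left(-8324 + \left(16 + 14\right)\right) + 28648 = \left(-8324 + 30\right) + 28648 = -8294 + 28648 = 20354$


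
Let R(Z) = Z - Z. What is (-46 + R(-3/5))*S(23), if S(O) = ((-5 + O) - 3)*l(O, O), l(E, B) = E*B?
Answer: -365010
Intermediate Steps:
l(E, B) = B*E
S(O) = O²*(-8 + O) (S(O) = ((-5 + O) - 3)*(O*O) = (-8 + O)*O² = O²*(-8 + O))
R(Z) = 0
(-46 + R(-3/5))*S(23) = (-46 + 0)*(23²*(-8 + 23)) = -24334*15 = -46*7935 = -365010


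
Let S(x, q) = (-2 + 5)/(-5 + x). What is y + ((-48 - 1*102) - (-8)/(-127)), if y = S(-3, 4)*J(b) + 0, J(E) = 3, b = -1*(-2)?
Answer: -153607/1016 ≈ -151.19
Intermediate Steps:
S(x, q) = 3/(-5 + x)
b = 2
y = -9/8 (y = (3/(-5 - 3))*3 + 0 = (3/(-8))*3 + 0 = (3*(-⅛))*3 + 0 = -3/8*3 + 0 = -9/8 + 0 = -9/8 ≈ -1.1250)
y + ((-48 - 1*102) - (-8)/(-127)) = -9/8 + ((-48 - 1*102) - (-8)/(-127)) = -9/8 + ((-48 - 102) - (-8)*(-1)/127) = -9/8 + (-150 - 1*8/127) = -9/8 + (-150 - 8/127) = -9/8 - 19058/127 = -153607/1016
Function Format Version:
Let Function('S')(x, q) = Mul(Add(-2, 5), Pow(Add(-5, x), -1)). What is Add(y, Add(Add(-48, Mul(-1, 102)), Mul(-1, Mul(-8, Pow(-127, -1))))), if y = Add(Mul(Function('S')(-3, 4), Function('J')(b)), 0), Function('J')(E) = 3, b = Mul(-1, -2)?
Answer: Rational(-153607, 1016) ≈ -151.19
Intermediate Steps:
Function('S')(x, q) = Mul(3, Pow(Add(-5, x), -1))
b = 2
y = Rational(-9, 8) (y = Add(Mul(Mul(3, Pow(Add(-5, -3), -1)), 3), 0) = Add(Mul(Mul(3, Pow(-8, -1)), 3), 0) = Add(Mul(Mul(3, Rational(-1, 8)), 3), 0) = Add(Mul(Rational(-3, 8), 3), 0) = Add(Rational(-9, 8), 0) = Rational(-9, 8) ≈ -1.1250)
Add(y, Add(Add(-48, Mul(-1, 102)), Mul(-1, Mul(-8, Pow(-127, -1))))) = Add(Rational(-9, 8), Add(Add(-48, Mul(-1, 102)), Mul(-1, Mul(-8, Pow(-127, -1))))) = Add(Rational(-9, 8), Add(Add(-48, -102), Mul(-1, Mul(-8, Rational(-1, 127))))) = Add(Rational(-9, 8), Add(-150, Mul(-1, Rational(8, 127)))) = Add(Rational(-9, 8), Add(-150, Rational(-8, 127))) = Add(Rational(-9, 8), Rational(-19058, 127)) = Rational(-153607, 1016)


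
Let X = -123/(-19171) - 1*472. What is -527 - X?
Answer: -1054528/19171 ≈ -55.006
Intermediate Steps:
X = -9048589/19171 (X = -123*(-1/19171) - 472 = 123/19171 - 472 = -9048589/19171 ≈ -471.99)
-527 - X = -527 - 1*(-9048589/19171) = -527 + 9048589/19171 = -1054528/19171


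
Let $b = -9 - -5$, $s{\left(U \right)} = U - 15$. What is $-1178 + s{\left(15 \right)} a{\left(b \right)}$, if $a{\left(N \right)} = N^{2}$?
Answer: $-1178$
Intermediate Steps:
$s{\left(U \right)} = -15 + U$ ($s{\left(U \right)} = U - 15 = -15 + U$)
$b = -4$ ($b = -9 + 5 = -4$)
$-1178 + s{\left(15 \right)} a{\left(b \right)} = -1178 + \left(-15 + 15\right) \left(-4\right)^{2} = -1178 + 0 \cdot 16 = -1178 + 0 = -1178$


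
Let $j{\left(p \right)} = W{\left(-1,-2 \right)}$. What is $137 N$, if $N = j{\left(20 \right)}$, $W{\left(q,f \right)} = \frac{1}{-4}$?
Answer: $- \frac{137}{4} \approx -34.25$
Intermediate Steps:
$W{\left(q,f \right)} = - \frac{1}{4}$
$j{\left(p \right)} = - \frac{1}{4}$
$N = - \frac{1}{4} \approx -0.25$
$137 N = 137 \left(- \frac{1}{4}\right) = - \frac{137}{4}$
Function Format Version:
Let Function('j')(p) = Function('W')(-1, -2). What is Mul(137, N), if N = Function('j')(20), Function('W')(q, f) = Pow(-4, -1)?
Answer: Rational(-137, 4) ≈ -34.250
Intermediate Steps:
Function('W')(q, f) = Rational(-1, 4)
Function('j')(p) = Rational(-1, 4)
N = Rational(-1, 4) ≈ -0.25000
Mul(137, N) = Mul(137, Rational(-1, 4)) = Rational(-137, 4)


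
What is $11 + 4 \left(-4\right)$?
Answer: $-5$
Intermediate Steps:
$11 + 4 \left(-4\right) = 11 - 16 = -5$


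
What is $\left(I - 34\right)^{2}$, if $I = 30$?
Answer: $16$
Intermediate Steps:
$\left(I - 34\right)^{2} = \left(30 - 34\right)^{2} = \left(-4\right)^{2} = 16$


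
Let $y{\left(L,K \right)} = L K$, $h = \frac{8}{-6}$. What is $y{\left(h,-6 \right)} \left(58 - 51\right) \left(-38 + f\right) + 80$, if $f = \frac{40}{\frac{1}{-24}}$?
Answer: $-55808$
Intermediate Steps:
$h = - \frac{4}{3}$ ($h = 8 \left(- \frac{1}{6}\right) = - \frac{4}{3} \approx -1.3333$)
$y{\left(L,K \right)} = K L$
$f = -960$ ($f = \frac{40}{- \frac{1}{24}} = 40 \left(-24\right) = -960$)
$y{\left(h,-6 \right)} \left(58 - 51\right) \left(-38 + f\right) + 80 = \left(-6\right) \left(- \frac{4}{3}\right) \left(58 - 51\right) \left(-38 - 960\right) + 80 = 8 \left(58 - 51\right) \left(-998\right) + 80 = 8 \cdot 7 \left(-998\right) + 80 = 8 \left(-6986\right) + 80 = -55888 + 80 = -55808$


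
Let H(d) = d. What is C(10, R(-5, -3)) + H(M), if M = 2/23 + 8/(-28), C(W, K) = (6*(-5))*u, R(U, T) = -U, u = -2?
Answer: 9628/161 ≈ 59.801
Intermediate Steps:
C(W, K) = 60 (C(W, K) = (6*(-5))*(-2) = -30*(-2) = 60)
M = -32/161 (M = 2*(1/23) + 8*(-1/28) = 2/23 - 2/7 = -32/161 ≈ -0.19876)
C(10, R(-5, -3)) + H(M) = 60 - 32/161 = 9628/161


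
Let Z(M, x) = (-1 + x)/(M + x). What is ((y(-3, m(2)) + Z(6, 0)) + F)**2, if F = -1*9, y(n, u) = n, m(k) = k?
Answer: 5329/36 ≈ 148.03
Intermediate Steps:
Z(M, x) = (-1 + x)/(M + x)
F = -9
((y(-3, m(2)) + Z(6, 0)) + F)**2 = ((-3 + (-1 + 0)/(6 + 0)) - 9)**2 = ((-3 - 1/6) - 9)**2 = (-19/6 - 9)**2 = (-73/6)**2 = 5329/36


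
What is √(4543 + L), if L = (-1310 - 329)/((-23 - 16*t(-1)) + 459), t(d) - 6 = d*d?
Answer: √1470293/18 ≈ 67.364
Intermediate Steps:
t(d) = 6 + d² (t(d) = 6 + d*d = 6 + d²)
L = -1639/324 (L = (-1310 - 329)/((-23 - 16*(6 + (-1)²)) + 459) = -1639/((-23 - 16*(6 + 1)) + 459) = -1639/((-23 - 16*7) + 459) = -1639/((-23 - 112) + 459) = -1639/(-135 + 459) = -1639/324 ≈ -5.0586)
√(4543 + L) = √(4543 - 1639/324) = √(1470293/324) = √1470293/18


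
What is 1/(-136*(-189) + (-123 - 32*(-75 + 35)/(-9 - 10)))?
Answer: 19/484759 ≈ 3.9195e-5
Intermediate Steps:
1/(-136*(-189) + (-123 - 32*(-75 + 35)/(-9 - 10))) = 1/(25704 + (-123 - (-1280)/(-19))) = 1/(25704 + (-123 - (-1280)*(-1)/19)) = 1/(25704 + (-123 - 32*40/19)) = 1/(25704 + (-123 - 1280/19)) = 1/(25704 - 3617/19) = 1/(484759/19) = 19/484759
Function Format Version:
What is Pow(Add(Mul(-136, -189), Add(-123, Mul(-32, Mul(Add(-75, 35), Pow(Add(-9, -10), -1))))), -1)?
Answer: Rational(19, 484759) ≈ 3.9195e-5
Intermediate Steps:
Pow(Add(Mul(-136, -189), Add(-123, Mul(-32, Mul(Add(-75, 35), Pow(Add(-9, -10), -1))))), -1) = Pow(Add(25704, Add(-123, Mul(-32, Mul(-40, Pow(-19, -1))))), -1) = Pow(Add(25704, Add(-123, Mul(-32, Mul(-40, Rational(-1, 19))))), -1) = Pow(Add(25704, Add(-123, Mul(-32, Rational(40, 19)))), -1) = Pow(Add(25704, Add(-123, Rational(-1280, 19))), -1) = Pow(Add(25704, Rational(-3617, 19)), -1) = Pow(Rational(484759, 19), -1) = Rational(19, 484759)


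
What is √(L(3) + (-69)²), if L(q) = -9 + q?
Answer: √4755 ≈ 68.957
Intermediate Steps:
√(L(3) + (-69)²) = √((-9 + 3) + (-69)²) = √(-6 + 4761) = √4755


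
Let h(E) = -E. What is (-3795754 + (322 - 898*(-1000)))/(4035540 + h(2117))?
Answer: -2897432/4033423 ≈ -0.71836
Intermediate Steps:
(-3795754 + (322 - 898*(-1000)))/(4035540 + h(2117)) = (-3795754 + (322 - 898*(-1000)))/(4035540 - 1*2117) = (-3795754 + (322 + 898000))/(4035540 - 2117) = (-3795754 + 898322)/4033423 = -2897432*1/4033423 = -2897432/4033423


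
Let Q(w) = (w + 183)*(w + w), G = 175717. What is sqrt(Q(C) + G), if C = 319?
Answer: sqrt(495993) ≈ 704.27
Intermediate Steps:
Q(w) = 2*w*(183 + w) (Q(w) = (183 + w)*(2*w) = 2*w*(183 + w))
sqrt(Q(C) + G) = sqrt(2*319*(183 + 319) + 175717) = sqrt(2*319*502 + 175717) = sqrt(320276 + 175717) = sqrt(495993)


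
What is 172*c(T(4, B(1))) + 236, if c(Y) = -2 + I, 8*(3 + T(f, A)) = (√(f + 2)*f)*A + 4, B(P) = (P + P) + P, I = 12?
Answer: 1956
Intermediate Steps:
B(P) = 3*P (B(P) = 2*P + P = 3*P)
T(f, A) = -5/2 + A*f*√(2 + f)/8 (T(f, A) = -3 + ((√(f + 2)*f)*A + 4)/8 = -3 + ((√(2 + f)*f)*A + 4)/8 = -3 + ((f*√(2 + f))*A + 4)/8 = -3 + (A*f*√(2 + f) + 4)/8 = -3 + (4 + A*f*√(2 + f))/8 = -3 + (½ + A*f*√(2 + f)/8) = -5/2 + A*f*√(2 + f)/8)
c(Y) = 10 (c(Y) = -2 + 12 = 10)
172*c(T(4, B(1))) + 236 = 172*10 + 236 = 1720 + 236 = 1956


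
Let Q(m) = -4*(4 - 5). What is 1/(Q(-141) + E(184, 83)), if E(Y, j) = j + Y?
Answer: 1/271 ≈ 0.0036900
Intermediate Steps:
E(Y, j) = Y + j
Q(m) = 4 (Q(m) = -4*(-1) = 4)
1/(Q(-141) + E(184, 83)) = 1/(4 + (184 + 83)) = 1/(4 + 267) = 1/271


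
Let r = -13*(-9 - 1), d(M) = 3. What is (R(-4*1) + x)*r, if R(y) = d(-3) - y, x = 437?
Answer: 57720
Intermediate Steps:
r = 130 (r = -13*(-10) = 130)
R(y) = 3 - y
(R(-4*1) + x)*r = ((3 - (-4)) + 437)*130 = ((3 - 1*(-4)) + 437)*130 = ((3 + 4) + 437)*130 = (7 + 437)*130 = 444*130 = 57720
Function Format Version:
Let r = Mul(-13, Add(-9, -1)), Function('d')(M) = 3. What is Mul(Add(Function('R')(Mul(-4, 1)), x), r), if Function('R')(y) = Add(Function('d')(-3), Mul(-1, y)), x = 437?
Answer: 57720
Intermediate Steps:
r = 130 (r = Mul(-13, -10) = 130)
Function('R')(y) = Add(3, Mul(-1, y))
Mul(Add(Function('R')(Mul(-4, 1)), x), r) = Mul(Add(Add(3, Mul(-1, Mul(-4, 1))), 437), 130) = Mul(Add(Add(3, Mul(-1, -4)), 437), 130) = Mul(Add(Add(3, 4), 437), 130) = Mul(Add(7, 437), 130) = Mul(444, 130) = 57720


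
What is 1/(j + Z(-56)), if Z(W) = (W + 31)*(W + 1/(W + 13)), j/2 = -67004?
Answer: -43/5702119 ≈ -7.5411e-6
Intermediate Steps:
j = -134008 (j = 2*(-67004) = -134008)
Z(W) = (31 + W)*(W + 1/(13 + W))
1/(j + Z(-56)) = 1/(-134008 + (31 + (-56)³ + 44*(-56)² + 404*(-56))/(13 - 56)) = 1/(-134008 + (31 - 175616 + 44*3136 - 22624)/(-43)) = 1/(-134008 - (31 - 175616 + 137984 - 22624)/43) = 1/(-134008 - 1/43*(-60225)) = 1/(-134008 + 60225/43) = 1/(-5702119/43) = -43/5702119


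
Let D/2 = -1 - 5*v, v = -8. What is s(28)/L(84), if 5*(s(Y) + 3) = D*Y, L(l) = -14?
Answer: -2169/70 ≈ -30.986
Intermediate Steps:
D = 78 (D = 2*(-1 - 5*(-8)) = 2*(-1 + 40) = 2*39 = 78)
s(Y) = -3 + 78*Y/5 (s(Y) = -3 + (78*Y)/5 = -3 + 78*Y/5)
s(28)/L(84) = (-3 + (78/5)*28)/(-14) = (-3 + 2184/5)*(-1/14) = (2169/5)*(-1/14) = -2169/70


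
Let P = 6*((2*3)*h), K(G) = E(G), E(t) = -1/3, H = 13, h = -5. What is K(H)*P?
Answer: 60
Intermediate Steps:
E(t) = -1/3 (E(t) = -1*1/3 = -1/3)
K(G) = -1/3
P = -180 (P = 6*((2*3)*(-5)) = 6*(6*(-5)) = 6*(-30) = -180)
K(H)*P = -1/3*(-180) = 60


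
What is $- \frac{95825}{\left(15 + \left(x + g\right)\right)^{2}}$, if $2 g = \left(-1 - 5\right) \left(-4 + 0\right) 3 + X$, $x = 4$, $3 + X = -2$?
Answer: $- \frac{15332}{441} \approx -34.766$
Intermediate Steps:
$X = -5$ ($X = -3 - 2 = -5$)
$g = \frac{67}{2}$ ($g = \frac{\left(-1 - 5\right) \left(-4 + 0\right) 3 - 5}{2} = \frac{\left(-6\right) \left(-4\right) 3 - 5}{2} = \frac{24 \cdot 3 - 5}{2} = \frac{72 - 5}{2} = \frac{1}{2} \cdot 67 = \frac{67}{2} \approx 33.5$)
$- \frac{95825}{\left(15 + \left(x + g\right)\right)^{2}} = - \frac{95825}{\left(15 + \left(4 + \frac{67}{2}\right)\right)^{2}} = - \frac{95825}{\left(15 + \frac{75}{2}\right)^{2}} = - \frac{95825}{\left(\frac{105}{2}\right)^{2}} = - \frac{95825}{\frac{11025}{4}} = \left(-95825\right) \frac{4}{11025} = - \frac{15332}{441}$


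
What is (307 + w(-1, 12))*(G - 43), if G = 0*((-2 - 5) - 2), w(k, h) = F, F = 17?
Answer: -13932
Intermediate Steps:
w(k, h) = 17
G = 0 (G = 0*(-7 - 2) = 0*(-9) = 0)
(307 + w(-1, 12))*(G - 43) = (307 + 17)*(0 - 43) = 324*(-43) = -13932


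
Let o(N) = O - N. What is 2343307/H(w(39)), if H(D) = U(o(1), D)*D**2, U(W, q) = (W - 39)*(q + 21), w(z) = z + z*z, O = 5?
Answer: -2343307/134663256000 ≈ -1.7401e-5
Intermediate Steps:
o(N) = 5 - N
w(z) = z + z**2
U(W, q) = (-39 + W)*(21 + q)
H(D) = D**2*(-735 - 35*D) (H(D) = (-819 - 39*D + 21*(5 - 1*1) + (5 - 1*1)*D)*D**2 = (-819 - 39*D + 21*(5 - 1) + (5 - 1)*D)*D**2 = (-819 - 39*D + 21*4 + 4*D)*D**2 = (-819 - 39*D + 84 + 4*D)*D**2 = (-735 - 35*D)*D**2 = D**2*(-735 - 35*D))
2343307/H(w(39)) = 2343307/((35*(39*(1 + 39))**2*(-21 - 39*(1 + 39)))) = 2343307/((35*(39*40)**2*(-21 - 39*40))) = 2343307/((35*1560**2*(-21 - 1*1560))) = 2343307/((35*2433600*(-21 - 1560))) = 2343307/((35*2433600*(-1581))) = 2343307/(-134663256000) = 2343307*(-1/134663256000) = -2343307/134663256000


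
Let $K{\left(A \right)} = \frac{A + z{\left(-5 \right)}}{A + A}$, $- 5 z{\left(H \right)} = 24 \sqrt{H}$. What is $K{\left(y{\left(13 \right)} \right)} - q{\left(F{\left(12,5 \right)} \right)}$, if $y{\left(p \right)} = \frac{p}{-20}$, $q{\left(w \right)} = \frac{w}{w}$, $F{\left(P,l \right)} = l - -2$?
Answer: $- \frac{1}{2} + \frac{48 i \sqrt{5}}{13} \approx -0.5 + 8.2563 i$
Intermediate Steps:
$F{\left(P,l \right)} = 2 + l$ ($F{\left(P,l \right)} = l + 2 = 2 + l$)
$z{\left(H \right)} = - \frac{24 \sqrt{H}}{5}$
$q{\left(w \right)} = 1$
$y{\left(p \right)} = - \frac{p}{20}$ ($y{\left(p \right)} = p \left(- \frac{1}{20}\right) = - \frac{p}{20}$)
$K{\left(A \right)} = \frac{A - \frac{24 i \sqrt{5}}{5}}{2 A}$ ($K{\left(A \right)} = \frac{A - \frac{24 \sqrt{-5}}{5}}{A + A} = \frac{A - \frac{24 i \sqrt{5}}{5}}{2 A}$)
$K{\left(y{\left(13 \right)} \right)} - q{\left(F{\left(12,5 \right)} \right)} = \frac{5 \left(\left(- \frac{1}{20}\right) 13\right) - 24 i \sqrt{5}}{10 \left(\left(- \frac{1}{20}\right) 13\right)} - 1 = \frac{5 \left(- \frac{13}{20}\right) - 24 i \sqrt{5}}{10 \left(- \frac{13}{20}\right)} - 1 = \frac{1}{10} \left(- \frac{20}{13}\right) \left(- \frac{13}{4} - 24 i \sqrt{5}\right) - 1 = \left(\frac{1}{2} + \frac{48 i \sqrt{5}}{13}\right) - 1 = - \frac{1}{2} + \frac{48 i \sqrt{5}}{13}$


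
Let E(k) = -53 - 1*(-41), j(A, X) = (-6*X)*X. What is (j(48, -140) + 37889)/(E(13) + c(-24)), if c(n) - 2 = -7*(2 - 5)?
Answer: -79711/11 ≈ -7246.5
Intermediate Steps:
j(A, X) = -6*X**2
E(k) = -12 (E(k) = -53 + 41 = -12)
c(n) = 23 (c(n) = 2 - 7*(2 - 5) = 2 - 7*(-3) = 2 + 21 = 23)
(j(48, -140) + 37889)/(E(13) + c(-24)) = (-6*(-140)**2 + 37889)/(-12 + 23) = (-6*19600 + 37889)/11 = (-117600 + 37889)*(1/11) = -79711*1/11 = -79711/11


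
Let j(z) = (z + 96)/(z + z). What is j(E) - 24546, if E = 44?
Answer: -539977/22 ≈ -24544.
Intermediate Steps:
j(z) = (96 + z)/(2*z) (j(z) = (96 + z)/((2*z)) = (96 + z)*(1/(2*z)) = (96 + z)/(2*z))
j(E) - 24546 = (½)*(96 + 44)/44 - 24546 = (½)*(1/44)*140 - 24546 = 35/22 - 24546 = -539977/22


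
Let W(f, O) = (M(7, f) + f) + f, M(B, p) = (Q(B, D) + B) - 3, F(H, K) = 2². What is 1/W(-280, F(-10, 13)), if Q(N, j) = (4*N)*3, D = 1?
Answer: -1/472 ≈ -0.0021186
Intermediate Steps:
Q(N, j) = 12*N
F(H, K) = 4
M(B, p) = -3 + 13*B (M(B, p) = (12*B + B) - 3 = 13*B - 3 = -3 + 13*B)
W(f, O) = 88 + 2*f (W(f, O) = ((-3 + 13*7) + f) + f = ((-3 + 91) + f) + f = (88 + f) + f = 88 + 2*f)
1/W(-280, F(-10, 13)) = 1/(88 + 2*(-280)) = 1/(88 - 560) = 1/(-472) = -1/472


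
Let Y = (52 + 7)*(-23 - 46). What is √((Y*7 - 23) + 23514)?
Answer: I*√5006 ≈ 70.753*I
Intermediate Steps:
Y = -4071 (Y = 59*(-69) = -4071)
√((Y*7 - 23) + 23514) = √((-4071*7 - 23) + 23514) = √((-28497 - 23) + 23514) = √(-28520 + 23514) = √(-5006) = I*√5006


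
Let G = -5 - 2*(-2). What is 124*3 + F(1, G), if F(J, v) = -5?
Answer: 367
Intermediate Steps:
G = -1 (G = -5 + 4 = -1)
124*3 + F(1, G) = 124*3 - 5 = 372 - 5 = 367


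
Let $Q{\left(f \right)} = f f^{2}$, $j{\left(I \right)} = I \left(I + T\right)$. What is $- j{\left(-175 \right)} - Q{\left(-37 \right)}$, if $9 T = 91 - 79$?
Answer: $\frac{60784}{3} \approx 20261.0$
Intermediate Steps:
$T = \frac{4}{3}$ ($T = \frac{91 - 79}{9} = \frac{1}{9} \cdot 12 = \frac{4}{3} \approx 1.3333$)
$j{\left(I \right)} = I \left(\frac{4}{3} + I\right)$ ($j{\left(I \right)} = I \left(I + \frac{4}{3}\right) = I \left(\frac{4}{3} + I\right)$)
$Q{\left(f \right)} = f^{3}$
$- j{\left(-175 \right)} - Q{\left(-37 \right)} = - \frac{\left(-175\right) \left(4 + 3 \left(-175\right)\right)}{3} - \left(-37\right)^{3} = - \frac{\left(-175\right) \left(4 - 525\right)}{3} - -50653 = - \frac{\left(-175\right) \left(-521\right)}{3} + 50653 = \left(-1\right) \frac{91175}{3} + 50653 = - \frac{91175}{3} + 50653 = \frac{60784}{3}$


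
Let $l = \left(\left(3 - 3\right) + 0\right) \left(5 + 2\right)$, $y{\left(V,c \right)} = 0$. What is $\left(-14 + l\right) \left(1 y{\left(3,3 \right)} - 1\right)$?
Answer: $14$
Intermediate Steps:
$l = 0$ ($l = \left(0 + 0\right) 7 = 0 \cdot 7 = 0$)
$\left(-14 + l\right) \left(1 y{\left(3,3 \right)} - 1\right) = \left(-14 + 0\right) \left(1 \cdot 0 - 1\right) = - 14 \left(0 - 1\right) = \left(-14\right) \left(-1\right) = 14$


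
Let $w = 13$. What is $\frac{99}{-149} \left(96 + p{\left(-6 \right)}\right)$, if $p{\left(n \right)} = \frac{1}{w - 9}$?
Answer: $- \frac{38115}{596} \approx -63.951$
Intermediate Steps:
$p{\left(n \right)} = \frac{1}{4}$ ($p{\left(n \right)} = \frac{1}{13 - 9} = \frac{1}{4}$)
$\frac{99}{-149} \left(96 + p{\left(-6 \right)}\right) = \frac{99}{-149} \left(96 + \frac{1}{4}\right) = 99 \left(- \frac{1}{149}\right) \frac{385}{4} = \left(- \frac{99}{149}\right) \frac{385}{4} = - \frac{38115}{596}$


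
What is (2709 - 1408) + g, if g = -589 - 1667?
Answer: -955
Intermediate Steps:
g = -2256
(2709 - 1408) + g = (2709 - 1408) - 2256 = 1301 - 2256 = -955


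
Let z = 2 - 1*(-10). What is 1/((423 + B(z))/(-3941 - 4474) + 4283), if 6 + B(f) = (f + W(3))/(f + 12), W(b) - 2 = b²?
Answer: 201960/864984649 ≈ 0.00023348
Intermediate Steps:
z = 12 (z = 2 + 10 = 12)
W(b) = 2 + b²
B(f) = -6 + (11 + f)/(12 + f) (B(f) = -6 + (f + (2 + 3²))/(f + 12) = -6 + (f + (2 + 9))/(12 + f) = -6 + (f + 11)/(12 + f) = -6 + (11 + f)/(12 + f))
1/((423 + B(z))/(-3941 - 4474) + 4283) = 1/((423 + (-61 - 5*12)/(12 + 12))/(-3941 - 4474) + 4283) = 1/((423 + (-61 - 60)/24)/(-8415) + 4283) = 1/((423 + (1/24)*(-121))*(-1/8415) + 4283) = 1/((423 - 121/24)*(-1/8415) + 4283) = 1/((10031/24)*(-1/8415) + 4283) = 1/(-10031/201960 + 4283) = 1/(864984649/201960) = 201960/864984649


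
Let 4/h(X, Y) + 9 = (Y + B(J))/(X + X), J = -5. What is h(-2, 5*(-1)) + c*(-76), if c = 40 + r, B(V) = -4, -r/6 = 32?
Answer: 311888/27 ≈ 11551.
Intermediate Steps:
r = -192 (r = -6*32 = -192)
h(X, Y) = 4/(-9 + (-4 + Y)/(2*X)) (h(X, Y) = 4/(-9 + (Y - 4)/(X + X)) = 4/(-9 + (-4 + Y)/((2*X))) = 4/(-9 + (-4 + Y)*(1/(2*X))) = 4/(-9 + (-4 + Y)/(2*X)))
c = -152 (c = 40 - 192 = -152)
h(-2, 5*(-1)) + c*(-76) = -8*(-2)/(4 - 5*(-1) + 18*(-2)) - 152*(-76) = -8*(-2)/(4 - 1*(-5) - 36) + 11552 = -8*(-2)/(4 + 5 - 36) + 11552 = -8*(-2)/(-27) + 11552 = -8*(-2)*(-1/27) + 11552 = -16/27 + 11552 = 311888/27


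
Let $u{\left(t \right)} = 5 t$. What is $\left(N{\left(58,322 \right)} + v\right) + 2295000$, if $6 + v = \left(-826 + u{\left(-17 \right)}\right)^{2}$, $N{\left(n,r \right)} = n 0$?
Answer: $3124915$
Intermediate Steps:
$N{\left(n,r \right)} = 0$
$v = 829915$ ($v = -6 + \left(-826 + 5 \left(-17\right)\right)^{2} = -6 + \left(-826 - 85\right)^{2} = -6 + \left(-911\right)^{2} = -6 + 829921 = 829915$)
$\left(N{\left(58,322 \right)} + v\right) + 2295000 = \left(0 + 829915\right) + 2295000 = 829915 + 2295000 = 3124915$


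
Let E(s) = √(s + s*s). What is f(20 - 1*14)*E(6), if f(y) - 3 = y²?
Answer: 39*√42 ≈ 252.75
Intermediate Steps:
E(s) = √(s + s²)
f(y) = 3 + y²
f(20 - 1*14)*E(6) = (3 + (20 - 1*14)²)*√(6*(1 + 6)) = (3 + (20 - 14)²)*√(6*7) = (3 + 6²)*√42 = (3 + 36)*√42 = 39*√42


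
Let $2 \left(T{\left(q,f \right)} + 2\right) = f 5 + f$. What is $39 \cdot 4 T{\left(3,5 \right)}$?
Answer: $2028$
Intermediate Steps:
$T{\left(q,f \right)} = -2 + 3 f$ ($T{\left(q,f \right)} = -2 + \frac{f 5 + f}{2} = -2 + \frac{5 f + f}{2} = -2 + \frac{6 f}{2} = -2 + 3 f$)
$39 \cdot 4 T{\left(3,5 \right)} = 39 \cdot 4 \left(-2 + 3 \cdot 5\right) = 156 \left(-2 + 15\right) = 156 \cdot 13 = 2028$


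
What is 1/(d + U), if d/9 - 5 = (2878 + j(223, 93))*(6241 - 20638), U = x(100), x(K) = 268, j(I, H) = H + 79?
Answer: -1/395197337 ≈ -2.5304e-9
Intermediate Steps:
j(I, H) = 79 + H
U = 268
d = -395197605 (d = 45 + 9*((2878 + (79 + 93))*(6241 - 20638)) = 45 + 9*((2878 + 172)*(-14397)) = 45 + 9*(3050*(-14397)) = 45 + 9*(-43910850) = 45 - 395197650 = -395197605)
1/(d + U) = 1/(-395197605 + 268) = 1/(-395197337) = -1/395197337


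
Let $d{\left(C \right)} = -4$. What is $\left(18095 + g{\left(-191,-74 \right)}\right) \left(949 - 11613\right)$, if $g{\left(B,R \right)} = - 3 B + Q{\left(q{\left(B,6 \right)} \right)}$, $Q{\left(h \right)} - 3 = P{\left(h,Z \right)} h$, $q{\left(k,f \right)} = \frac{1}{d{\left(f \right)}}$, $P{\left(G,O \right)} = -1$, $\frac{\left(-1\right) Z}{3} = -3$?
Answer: $-199110210$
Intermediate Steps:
$Z = 9$ ($Z = \left(-3\right) \left(-3\right) = 9$)
$q{\left(k,f \right)} = - \frac{1}{4}$ ($q{\left(k,f \right)} = \frac{1}{-4} = - \frac{1}{4}$)
$Q{\left(h \right)} = 3 - h$
$g{\left(B,R \right)} = \frac{13}{4} - 3 B$ ($g{\left(B,R \right)} = - 3 B + \left(3 - - \frac{1}{4}\right) = - 3 B + \left(3 + \frac{1}{4}\right) = - 3 B + \frac{13}{4} = \frac{13}{4} - 3 B$)
$\left(18095 + g{\left(-191,-74 \right)}\right) \left(949 - 11613\right) = \left(18095 + \left(\frac{13}{4} - -573\right)\right) \left(949 - 11613\right) = \left(18095 + \left(\frac{13}{4} + 573\right)\right) \left(-10664\right) = \left(18095 + \frac{2305}{4}\right) \left(-10664\right) = \frac{74685}{4} \left(-10664\right) = -199110210$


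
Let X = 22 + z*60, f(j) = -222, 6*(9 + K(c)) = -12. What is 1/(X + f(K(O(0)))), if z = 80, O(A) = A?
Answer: 1/4600 ≈ 0.00021739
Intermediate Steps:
K(c) = -11 (K(c) = -9 + (⅙)*(-12) = -9 - 2 = -11)
X = 4822 (X = 22 + 80*60 = 22 + 4800 = 4822)
1/(X + f(K(O(0)))) = 1/(4822 - 222) = 1/4600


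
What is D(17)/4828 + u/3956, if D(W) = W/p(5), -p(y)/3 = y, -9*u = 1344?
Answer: -53343/1404380 ≈ -0.037983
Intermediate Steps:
u = -448/3 (u = -⅑*1344 = -448/3 ≈ -149.33)
p(y) = -3*y
D(W) = -W/15 (D(W) = W/((-3*5)) = W/(-15) = W*(-1/15) = -W/15)
D(17)/4828 + u/3956 = -1/15*17/4828 - 448/3/3956 = -17/15*1/4828 - 448/3*1/3956 = -1/4260 - 112/2967 = -53343/1404380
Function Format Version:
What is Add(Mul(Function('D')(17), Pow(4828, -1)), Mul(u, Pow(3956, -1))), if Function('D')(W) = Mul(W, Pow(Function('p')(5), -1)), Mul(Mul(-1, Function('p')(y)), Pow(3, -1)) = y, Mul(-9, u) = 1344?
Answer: Rational(-53343, 1404380) ≈ -0.037983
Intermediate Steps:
u = Rational(-448, 3) (u = Mul(Rational(-1, 9), 1344) = Rational(-448, 3) ≈ -149.33)
Function('p')(y) = Mul(-3, y)
Function('D')(W) = Mul(Rational(-1, 15), W) (Function('D')(W) = Mul(W, Pow(Mul(-3, 5), -1)) = Mul(W, Pow(-15, -1)) = Mul(W, Rational(-1, 15)) = Mul(Rational(-1, 15), W))
Add(Mul(Function('D')(17), Pow(4828, -1)), Mul(u, Pow(3956, -1))) = Add(Mul(Mul(Rational(-1, 15), 17), Pow(4828, -1)), Mul(Rational(-448, 3), Pow(3956, -1))) = Add(Mul(Rational(-17, 15), Rational(1, 4828)), Mul(Rational(-448, 3), Rational(1, 3956))) = Add(Rational(-1, 4260), Rational(-112, 2967)) = Rational(-53343, 1404380)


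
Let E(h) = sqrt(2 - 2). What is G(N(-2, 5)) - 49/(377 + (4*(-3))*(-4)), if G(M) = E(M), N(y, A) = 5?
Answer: -49/425 ≈ -0.11529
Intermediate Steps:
E(h) = 0 (E(h) = sqrt(0) = 0)
G(M) = 0
G(N(-2, 5)) - 49/(377 + (4*(-3))*(-4)) = 0 - 49/(377 + (4*(-3))*(-4)) = 0 - 49/(377 - 12*(-4)) = 0 - 49/(377 + 48) = 0 - 49/425 = -49/425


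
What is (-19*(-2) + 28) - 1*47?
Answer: 19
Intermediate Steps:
(-19*(-2) + 28) - 1*47 = (38 + 28) - 47 = 66 - 47 = 19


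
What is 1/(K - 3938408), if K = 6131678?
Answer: 1/2193270 ≈ 4.5594e-7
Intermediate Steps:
1/(K - 3938408) = 1/(6131678 - 3938408) = 1/2193270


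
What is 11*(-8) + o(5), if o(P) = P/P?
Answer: -87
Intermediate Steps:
o(P) = 1
11*(-8) + o(5) = 11*(-8) + 1 = -88 + 1 = -87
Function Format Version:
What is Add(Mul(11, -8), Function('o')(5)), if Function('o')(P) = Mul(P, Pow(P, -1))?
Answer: -87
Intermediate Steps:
Function('o')(P) = 1
Add(Mul(11, -8), Function('o')(5)) = Add(Mul(11, -8), 1) = Add(-88, 1) = -87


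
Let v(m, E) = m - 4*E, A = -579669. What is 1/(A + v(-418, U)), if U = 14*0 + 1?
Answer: -1/580091 ≈ -1.7239e-6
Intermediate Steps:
U = 1 (U = 0 + 1 = 1)
1/(A + v(-418, U)) = 1/(-579669 + (-418 - 4*1)) = 1/(-579669 + (-418 - 4)) = 1/(-579669 - 422) = 1/(-580091) = -1/580091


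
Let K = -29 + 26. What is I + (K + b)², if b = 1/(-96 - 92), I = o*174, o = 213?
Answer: 1310238553/35344 ≈ 37071.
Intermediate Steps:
I = 37062 (I = 213*174 = 37062)
b = -1/188 (b = 1/(-188) = -1/188 ≈ -0.0053191)
K = -3
I + (K + b)² = 37062 + (-3 - 1/188)² = 37062 + (-565/188)² = 37062 + 319225/35344 = 1310238553/35344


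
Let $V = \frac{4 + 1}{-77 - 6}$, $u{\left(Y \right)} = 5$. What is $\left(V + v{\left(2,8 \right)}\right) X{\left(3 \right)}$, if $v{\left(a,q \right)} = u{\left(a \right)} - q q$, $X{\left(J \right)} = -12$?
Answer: $\frac{58824}{83} \approx 708.72$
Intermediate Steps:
$v{\left(a,q \right)} = 5 - q^{2}$ ($v{\left(a,q \right)} = 5 - q q = 5 - q^{2}$)
$V = - \frac{5}{83}$ ($V = \frac{5}{-83} = 5 \left(- \frac{1}{83}\right) = - \frac{5}{83} \approx -0.060241$)
$\left(V + v{\left(2,8 \right)}\right) X{\left(3 \right)} = \left(- \frac{5}{83} + \left(5 - 8^{2}\right)\right) \left(-12\right) = \left(- \frac{5}{83} + \left(5 - 64\right)\right) \left(-12\right) = \left(- \frac{5}{83} - 59\right) \left(-12\right) = \left(- \frac{4902}{83}\right) \left(-12\right) = \frac{58824}{83}$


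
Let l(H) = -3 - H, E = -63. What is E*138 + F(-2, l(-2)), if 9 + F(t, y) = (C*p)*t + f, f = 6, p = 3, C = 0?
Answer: -8697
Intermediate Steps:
F(t, y) = -3 (F(t, y) = -9 + ((0*3)*t + 6) = -9 + (0*t + 6) = -9 + (0 + 6) = -9 + 6 = -3)
E*138 + F(-2, l(-2)) = -63*138 - 3 = -8694 - 3 = -8697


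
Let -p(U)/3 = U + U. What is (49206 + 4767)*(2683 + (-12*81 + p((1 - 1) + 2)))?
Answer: 91700127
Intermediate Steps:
p(U) = -6*U (p(U) = -3*(U + U) = -6*U)
(49206 + 4767)*(2683 + (-12*81 + p((1 - 1) + 2))) = (49206 + 4767)*(2683 + (-12*81 - 6*((1 - 1) + 2))) = 53973*(2683 + (-972 - 6*(0 + 2))) = 53973*(2683 + (-972 - 6*2)) = 53973*(2683 + (-972 - 12)) = 53973*(2683 - 984) = 53973*1699 = 91700127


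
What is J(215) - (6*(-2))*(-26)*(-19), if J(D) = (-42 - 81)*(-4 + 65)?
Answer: -1575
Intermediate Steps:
J(D) = -7503 (J(D) = -123*61 = -7503)
J(215) - (6*(-2))*(-26)*(-19) = -7503 - (6*(-2))*(-26)*(-19) = -7503 - (-12*(-26))*(-19) = -7503 - 312*(-19) = -7503 - 1*(-5928) = -7503 + 5928 = -1575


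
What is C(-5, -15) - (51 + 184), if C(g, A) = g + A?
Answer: -255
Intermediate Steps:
C(g, A) = A + g
C(-5, -15) - (51 + 184) = (-15 - 5) - (51 + 184) = -20 - 1*235 = -20 - 235 = -255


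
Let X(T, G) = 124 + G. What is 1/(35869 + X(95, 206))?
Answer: 1/36199 ≈ 2.7625e-5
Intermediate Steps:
1/(35869 + X(95, 206)) = 1/(35869 + (124 + 206)) = 1/(35869 + 330) = 1/36199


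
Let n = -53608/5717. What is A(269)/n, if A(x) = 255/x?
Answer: -1457835/14420552 ≈ -0.10109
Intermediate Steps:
n = -53608/5717 (n = -53608*1/5717 = -53608/5717 ≈ -9.3770)
A(269)/n = (255/269)/(-53608/5717) = (255*(1/269))*(-5717/53608) = (255/269)*(-5717/53608) = -1457835/14420552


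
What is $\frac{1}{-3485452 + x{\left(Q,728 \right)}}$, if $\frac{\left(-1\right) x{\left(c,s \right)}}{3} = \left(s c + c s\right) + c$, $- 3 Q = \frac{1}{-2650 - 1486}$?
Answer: $- \frac{88}{306719807} \approx -2.8691 \cdot 10^{-7}$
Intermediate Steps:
$Q = \frac{1}{12408}$ ($Q = - \frac{1}{3 \left(-2650 - 1486\right)} = - \frac{1}{3 \left(-4136\right)} = \left(- \frac{1}{3}\right) \left(- \frac{1}{4136}\right) = \frac{1}{12408} \approx 8.0593 \cdot 10^{-5}$)
$x{\left(c,s \right)} = - 3 c - 6 c s$ ($x{\left(c,s \right)} = - 3 \left(\left(s c + c s\right) + c\right) = - 3 \left(\left(c s + c s\right) + c\right) = - 3 \left(2 c s + c\right) = - 3 \left(c + 2 c s\right) = - 3 c - 6 c s$)
$\frac{1}{-3485452 + x{\left(Q,728 \right)}} = \frac{1}{-3485452 - \frac{1 + 2 \cdot 728}{4136}} = \frac{1}{-3485452 - \frac{1 + 1456}{4136}} = \frac{1}{-3485452 - \frac{1}{4136} \cdot 1457} = \frac{1}{-3485452 - \frac{31}{88}} = \frac{1}{- \frac{306719807}{88}} = - \frac{88}{306719807}$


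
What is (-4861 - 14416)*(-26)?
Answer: 501202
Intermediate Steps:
(-4861 - 14416)*(-26) = -19277*(-26) = 501202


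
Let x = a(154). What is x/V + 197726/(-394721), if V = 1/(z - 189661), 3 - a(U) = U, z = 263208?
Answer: -4383612551163/394721 ≈ -1.1106e+7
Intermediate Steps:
a(U) = 3 - U
V = 1/73547 (V = 1/(263208 - 189661) = 1/73547 ≈ 1.3597e-5)
x = -151 (x = 3 - 1*154 = 3 - 154 = -151)
x/V + 197726/(-394721) = -151/1/73547 + 197726/(-394721) = -151*73547 + 197726*(-1/394721) = -11105597 - 197726/394721 = -4383612551163/394721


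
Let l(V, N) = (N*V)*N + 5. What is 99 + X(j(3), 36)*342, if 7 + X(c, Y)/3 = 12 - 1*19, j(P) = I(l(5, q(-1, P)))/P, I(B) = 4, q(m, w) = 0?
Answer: -14265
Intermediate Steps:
l(V, N) = 5 + V*N² (l(V, N) = V*N² + 5 = 5 + V*N²)
j(P) = 4/P
X(c, Y) = -42 (X(c, Y) = -21 + 3*(12 - 1*19) = -21 + 3*(12 - 19) = -21 + 3*(-7) = -21 - 21 = -42)
99 + X(j(3), 36)*342 = 99 - 42*342 = 99 - 14364 = -14265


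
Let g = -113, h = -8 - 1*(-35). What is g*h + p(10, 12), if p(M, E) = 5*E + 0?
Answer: -2991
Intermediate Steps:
h = 27 (h = -8 + 35 = 27)
p(M, E) = 5*E
g*h + p(10, 12) = -113*27 + 5*12 = -3051 + 60 = -2991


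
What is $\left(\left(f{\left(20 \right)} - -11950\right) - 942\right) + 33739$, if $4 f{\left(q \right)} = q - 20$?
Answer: $44747$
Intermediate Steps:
$f{\left(q \right)} = -5 + \frac{q}{4}$ ($f{\left(q \right)} = \frac{q - 20}{4} = \frac{-20 + q}{4} = -5 + \frac{q}{4}$)
$\left(\left(f{\left(20 \right)} - -11950\right) - 942\right) + 33739 = \left(\left(\left(-5 + \frac{1}{4} \cdot 20\right) - -11950\right) - 942\right) + 33739 = \left(\left(\left(-5 + 5\right) + 11950\right) - 942\right) + 33739 = \left(\left(0 + 11950\right) - 942\right) + 33739 = \left(11950 - 942\right) + 33739 = 11008 + 33739 = 44747$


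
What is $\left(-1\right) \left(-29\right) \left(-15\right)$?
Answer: $-435$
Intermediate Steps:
$\left(-1\right) \left(-29\right) \left(-15\right) = 29 \left(-15\right) = -435$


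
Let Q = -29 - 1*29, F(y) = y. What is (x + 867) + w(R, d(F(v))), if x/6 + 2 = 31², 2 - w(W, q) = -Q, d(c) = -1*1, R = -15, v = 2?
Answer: 6565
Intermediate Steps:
Q = -58 (Q = -29 - 29 = -58)
d(c) = -1
w(W, q) = -56 (w(W, q) = 2 - (-1)*(-58) = 2 - 1*58 = 2 - 58 = -56)
x = 5754 (x = -12 + 6*31² = -12 + 6*961 = -12 + 5766 = 5754)
(x + 867) + w(R, d(F(v))) = (5754 + 867) - 56 = 6621 - 56 = 6565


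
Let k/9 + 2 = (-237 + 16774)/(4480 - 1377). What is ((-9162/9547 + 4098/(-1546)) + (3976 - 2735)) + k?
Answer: 29021915835475/22899615593 ≈ 1267.4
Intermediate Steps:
k = 92979/3103 (k = -18 + 9*((-237 + 16774)/(4480 - 1377)) = -18 + 9*(16537/3103) = -18 + 148833/3103 = 92979/3103 ≈ 29.964)
((-9162/9547 + 4098/(-1546)) + (3976 - 2735)) + k = ((-9162/9547 + 4098/(-1546)) + (3976 - 2735)) + 92979/3103 = ((-9162*1/9547 + 4098*(-1/1546)) + 1241) + 92979/3103 = ((-9162/9547 - 2049/773) + 1241) + 92979/3103 = (-26644029/7379831 + 1241) + 92979/3103 = 9131726242/7379831 + 92979/3103 = 29021915835475/22899615593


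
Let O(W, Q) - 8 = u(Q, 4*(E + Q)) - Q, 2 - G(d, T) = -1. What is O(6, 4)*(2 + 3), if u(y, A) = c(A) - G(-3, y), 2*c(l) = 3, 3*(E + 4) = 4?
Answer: 25/2 ≈ 12.500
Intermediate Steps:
E = -8/3 (E = -4 + (⅓)*4 = -4 + 4/3 = -8/3 ≈ -2.6667)
c(l) = 3/2 (c(l) = (½)*3 = 3/2)
G(d, T) = 3 (G(d, T) = 2 - 1*(-1) = 2 + 1 = 3)
u(y, A) = -3/2 (u(y, A) = 3/2 - 1*3 = 3/2 - 3 = -3/2)
O(W, Q) = 13/2 - Q (O(W, Q) = 8 + (-3/2 - Q) = 13/2 - Q)
O(6, 4)*(2 + 3) = (13/2 - 1*4)*(2 + 3) = (13/2 - 4)*5 = (5/2)*5 = 25/2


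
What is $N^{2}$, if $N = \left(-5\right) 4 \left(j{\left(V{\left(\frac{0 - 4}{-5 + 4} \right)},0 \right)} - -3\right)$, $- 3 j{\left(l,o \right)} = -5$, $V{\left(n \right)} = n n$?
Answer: $\frac{78400}{9} \approx 8711.1$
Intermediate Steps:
$V{\left(n \right)} = n^{2}$
$j{\left(l,o \right)} = \frac{5}{3}$ ($j{\left(l,o \right)} = \left(- \frac{1}{3}\right) \left(-5\right) = \frac{5}{3}$)
$N = - \frac{280}{3}$ ($N = \left(-5\right) 4 \left(\frac{5}{3} - -3\right) = - 20 \left(\frac{5}{3} + 3\right) = \left(-20\right) \frac{14}{3} = - \frac{280}{3} \approx -93.333$)
$N^{2} = \left(- \frac{280}{3}\right)^{2} = \frac{78400}{9}$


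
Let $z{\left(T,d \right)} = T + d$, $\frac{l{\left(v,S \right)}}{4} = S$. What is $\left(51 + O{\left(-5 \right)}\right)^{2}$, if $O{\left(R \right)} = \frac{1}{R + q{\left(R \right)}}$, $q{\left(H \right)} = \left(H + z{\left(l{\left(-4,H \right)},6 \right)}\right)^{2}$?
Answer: $\frac{329676649}{126736} \approx 2601.3$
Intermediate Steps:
$l{\left(v,S \right)} = 4 S$
$q{\left(H \right)} = \left(6 + 5 H\right)^{2}$ ($q{\left(H \right)} = \left(H + \left(4 H + 6\right)\right)^{2} = \left(H + \left(6 + 4 H\right)\right)^{2} = \left(6 + 5 H\right)^{2}$)
$O{\left(R \right)} = \frac{1}{R + \left(6 + 5 R\right)^{2}}$
$\left(51 + O{\left(-5 \right)}\right)^{2} = \left(51 + \frac{1}{-5 + \left(6 + 5 \left(-5\right)\right)^{2}}\right)^{2} = \left(51 + \frac{1}{-5 + \left(6 - 25\right)^{2}}\right)^{2} = \left(51 + \frac{1}{-5 + \left(-19\right)^{2}}\right)^{2} = \left(51 + \frac{1}{-5 + 361}\right)^{2} = \left(51 + \frac{1}{356}\right)^{2} = \left(\frac{18157}{356}\right)^{2} = \frac{329676649}{126736}$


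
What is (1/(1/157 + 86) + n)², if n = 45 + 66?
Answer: 2246971020100/182331009 ≈ 12324.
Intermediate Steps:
n = 111
(1/(1/157 + 86) + n)² = (1/(1/157 + 86) + 111)² = (1/(13503/157) + 111)² = (157/13503 + 111)² = (1498990/13503)² = 2246971020100/182331009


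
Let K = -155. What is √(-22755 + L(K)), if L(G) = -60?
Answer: 39*I*√15 ≈ 151.05*I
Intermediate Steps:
√(-22755 + L(K)) = √(-22755 - 60) = √(-22815) = 39*I*√15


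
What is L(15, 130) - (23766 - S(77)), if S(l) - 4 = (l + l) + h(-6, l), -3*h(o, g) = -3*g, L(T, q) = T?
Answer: -23516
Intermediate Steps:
h(o, g) = g (h(o, g) = -(-1)*g = g)
S(l) = 4 + 3*l (S(l) = 4 + ((l + l) + l) = 4 + (2*l + l) = 4 + 3*l)
L(15, 130) - (23766 - S(77)) = 15 - (23766 - (4 + 3*77)) = 15 - (23766 - (4 + 231)) = 15 - (23766 - 1*235) = 15 - (23766 - 235) = 15 - 1*23531 = 15 - 23531 = -23516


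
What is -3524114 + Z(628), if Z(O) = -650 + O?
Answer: -3524136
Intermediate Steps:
-3524114 + Z(628) = -3524114 + (-650 + 628) = -3524114 - 22 = -3524136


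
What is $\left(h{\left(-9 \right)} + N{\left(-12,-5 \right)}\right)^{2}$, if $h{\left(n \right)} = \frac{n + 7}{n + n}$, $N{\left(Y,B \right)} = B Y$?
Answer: $\frac{292681}{81} \approx 3613.3$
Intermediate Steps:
$h{\left(n \right)} = \frac{7 + n}{2 n}$
$\left(h{\left(-9 \right)} + N{\left(-12,-5 \right)}\right)^{2} = \left(\frac{7 - 9}{2 \left(-9\right)} - -60\right)^{2} = \left(\frac{1}{2} \left(- \frac{1}{9}\right) \left(-2\right) + 60\right)^{2} = \left(\frac{1}{9} + 60\right)^{2} = \left(\frac{541}{9}\right)^{2} = \frac{292681}{81}$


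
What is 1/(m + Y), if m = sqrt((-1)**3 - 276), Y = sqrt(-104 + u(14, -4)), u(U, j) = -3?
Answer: -I/(sqrt(107) + sqrt(277)) ≈ -0.037054*I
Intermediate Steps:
Y = I*sqrt(107) (Y = sqrt(-104 - 3) = sqrt(-107) = I*sqrt(107) ≈ 10.344*I)
m = I*sqrt(277) (m = sqrt(-1 - 276) = sqrt(-277) = I*sqrt(277) ≈ 16.643*I)
1/(m + Y) = 1/(I*sqrt(277) + I*sqrt(107)) = 1/(I*sqrt(107) + I*sqrt(277))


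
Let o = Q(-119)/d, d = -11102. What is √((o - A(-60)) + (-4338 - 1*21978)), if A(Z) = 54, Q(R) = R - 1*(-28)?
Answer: I*√392490958/122 ≈ 162.39*I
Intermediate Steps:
Q(R) = 28 + R (Q(R) = R + 28 = 28 + R)
o = 1/122 (o = (28 - 119)/(-11102) = -91*(-1/11102) = 1/122 ≈ 0.0081967)
√((o - A(-60)) + (-4338 - 1*21978)) = √((1/122 - 1*54) + (-4338 - 1*21978)) = √((1/122 - 54) + (-4338 - 21978)) = √(-6587/122 - 26316) = √(-3217139/122) = I*√392490958/122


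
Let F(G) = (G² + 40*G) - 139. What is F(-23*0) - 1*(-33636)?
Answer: 33497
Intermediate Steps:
F(G) = -139 + G² + 40*G
F(-23*0) - 1*(-33636) = (-139 + (-23*0)² + 40*(-23*0)) - 1*(-33636) = (-139 + 0² + 40*0) + 33636 = (-139 + 0 + 0) + 33636 = -139 + 33636 = 33497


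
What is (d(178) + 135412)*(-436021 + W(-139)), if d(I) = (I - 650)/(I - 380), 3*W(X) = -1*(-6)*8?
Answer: -5963174112240/101 ≈ -5.9041e+10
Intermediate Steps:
W(X) = 16 (W(X) = (-1*(-6)*8)/3 = (6*8)/3 = (⅓)*48 = 16)
d(I) = (-650 + I)/(-380 + I)
(d(178) + 135412)*(-436021 + W(-139)) = ((-650 + 178)/(-380 + 178) + 135412)*(-436021 + 16) = (-472/(-202) + 135412)*(-436005) = (-1/202*(-472) + 135412)*(-436005) = (236/101 + 135412)*(-436005) = (13676848/101)*(-436005) = -5963174112240/101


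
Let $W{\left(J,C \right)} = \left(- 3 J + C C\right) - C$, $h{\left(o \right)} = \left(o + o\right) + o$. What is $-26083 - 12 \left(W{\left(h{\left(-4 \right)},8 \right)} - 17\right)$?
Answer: $-26983$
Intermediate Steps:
$h{\left(o \right)} = 3 o$ ($h{\left(o \right)} = 2 o + o = 3 o$)
$W{\left(J,C \right)} = C^{2} - C - 3 J$ ($W{\left(J,C \right)} = \left(- 3 J + C^{2}\right) - C = \left(C^{2} - 3 J\right) - C = C^{2} - C - 3 J$)
$-26083 - 12 \left(W{\left(h{\left(-4 \right)},8 \right)} - 17\right) = -26083 - 12 \left(\left(8^{2} - 8 - 3 \cdot 3 \left(-4\right)\right) - 17\right) = -26083 - 12 \left(\left(64 - 8 - -36\right) - 17\right) = -26083 - 12 \left(\left(64 - 8 + 36\right) - 17\right) = -26083 - 12 \left(92 - 17\right) = -26083 - 12 \cdot 75 = -26083 - 900 = -26983$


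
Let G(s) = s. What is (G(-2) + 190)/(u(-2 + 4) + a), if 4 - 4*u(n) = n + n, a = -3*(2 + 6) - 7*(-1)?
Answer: -188/17 ≈ -11.059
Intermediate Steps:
a = -17 (a = -3*8 + 7 = -24 + 7 = -17)
u(n) = 1 - n/2 (u(n) = 1 - (n + n)/4 = 1 - n/2)
(G(-2) + 190)/(u(-2 + 4) + a) = (-2 + 190)/((1 - (-2 + 4)/2) - 17) = 188/((1 - ½*2) - 17) = 188/((1 - 1) - 17) = 188/(0 - 17) = 188/(-17) = 188*(-1/17) = -188/17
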